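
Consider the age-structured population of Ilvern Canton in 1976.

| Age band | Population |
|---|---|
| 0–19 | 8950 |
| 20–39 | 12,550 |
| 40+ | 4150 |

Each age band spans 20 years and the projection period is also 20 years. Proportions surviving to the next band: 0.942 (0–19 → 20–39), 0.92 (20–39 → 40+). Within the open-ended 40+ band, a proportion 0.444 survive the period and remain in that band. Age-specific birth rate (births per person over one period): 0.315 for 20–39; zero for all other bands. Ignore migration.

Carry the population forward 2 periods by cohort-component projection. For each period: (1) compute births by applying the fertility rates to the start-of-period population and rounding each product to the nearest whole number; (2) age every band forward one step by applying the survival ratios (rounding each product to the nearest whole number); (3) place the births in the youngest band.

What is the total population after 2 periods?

20082

Period 1.
Births: 12550 × 0.315 = 3953
20–39: 8950 × 0.942 = 8431
40+: 12550 × 0.92 + 4150 × 0.444 = 11546 + 1843 = 13389
→ [3953, 8431, 13389]
Period 2.
Births: 8431 × 0.315 = 2656
20–39: 3953 × 0.942 = 3724
40+: 8431 × 0.92 + 13389 × 0.444 = 7757 + 5945 = 13702
→ [2656, 3724, 13702]
Total after period 2: 2656 + 3724 + 13702 = 20082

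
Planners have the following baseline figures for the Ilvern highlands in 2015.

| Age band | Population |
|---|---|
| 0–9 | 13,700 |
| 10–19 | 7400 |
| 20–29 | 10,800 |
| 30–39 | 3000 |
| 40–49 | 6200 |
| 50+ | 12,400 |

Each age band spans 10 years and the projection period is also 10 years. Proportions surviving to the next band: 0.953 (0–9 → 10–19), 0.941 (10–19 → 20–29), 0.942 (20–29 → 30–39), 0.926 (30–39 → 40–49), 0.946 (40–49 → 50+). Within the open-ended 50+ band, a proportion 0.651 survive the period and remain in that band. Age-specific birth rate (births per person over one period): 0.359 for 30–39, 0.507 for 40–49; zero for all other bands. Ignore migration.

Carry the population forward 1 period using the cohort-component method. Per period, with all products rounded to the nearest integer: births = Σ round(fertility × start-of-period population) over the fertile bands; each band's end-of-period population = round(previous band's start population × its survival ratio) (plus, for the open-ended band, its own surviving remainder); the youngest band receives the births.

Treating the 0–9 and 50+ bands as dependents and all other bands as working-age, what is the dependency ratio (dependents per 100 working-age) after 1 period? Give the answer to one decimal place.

[period 1]
Births: 3000 × 0.359 = 1077 ; 6200 × 0.507 = 3143 → 4220
10–19: 13700 × 0.953 = 13056
20–29: 7400 × 0.941 = 6963
30–39: 10800 × 0.942 = 10174
40–49: 3000 × 0.926 = 2778
50+: 6200 × 0.946 + 12400 × 0.651 = 5865 + 8072 = 13937
→ [4220, 13056, 6963, 10174, 2778, 13937]
Dependents (band 0–9 + band 50+) = 4220 + 13937 = 18157; working-age = 32971; ratio = 18157/32971 × 100 = 55.1

55.1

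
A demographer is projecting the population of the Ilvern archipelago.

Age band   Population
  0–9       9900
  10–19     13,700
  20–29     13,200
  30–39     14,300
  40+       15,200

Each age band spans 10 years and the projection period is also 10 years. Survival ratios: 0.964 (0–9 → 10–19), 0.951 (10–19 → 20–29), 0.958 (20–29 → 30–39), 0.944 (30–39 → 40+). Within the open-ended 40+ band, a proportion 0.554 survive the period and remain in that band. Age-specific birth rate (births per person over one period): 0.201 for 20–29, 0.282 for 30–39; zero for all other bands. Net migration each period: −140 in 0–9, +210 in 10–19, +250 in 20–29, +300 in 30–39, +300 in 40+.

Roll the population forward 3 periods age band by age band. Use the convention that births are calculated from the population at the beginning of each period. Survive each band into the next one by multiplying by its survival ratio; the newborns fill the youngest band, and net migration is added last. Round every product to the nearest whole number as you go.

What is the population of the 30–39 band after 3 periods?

9426

Period 1.
Births: 13200 × 0.201 = 2653 ; 14300 × 0.282 = 4033 → 6686
10–19: 9900 × 0.964 = 9544
20–29: 13700 × 0.951 = 13029
30–39: 13200 × 0.958 = 12646
40+: 14300 × 0.944 + 15200 × 0.554 = 13499 + 8421 = 21920
Net migration: 0–9 − 140 → 6546; 10–19 + 210 → 9754; 20–29 + 250 → 13279; 30–39 + 300 → 12946; 40+ + 300 → 22220
End of period: [6546, 9754, 13279, 12946, 22220]
Period 2.
Births: 13279 × 0.201 = 2669 ; 12946 × 0.282 = 3651 → 6320
10–19: 6546 × 0.964 = 6310
20–29: 9754 × 0.951 = 9276
30–39: 13279 × 0.958 = 12721
40+: 12946 × 0.944 + 22220 × 0.554 = 12221 + 12310 = 24531
Net migration: 0–9 − 140 → 6180; 10–19 + 210 → 6520; 20–29 + 250 → 9526; 30–39 + 300 → 13021; 40+ + 300 → 24831
End of period: [6180, 6520, 9526, 13021, 24831]
Period 3.
Births: 9526 × 0.201 = 1915 ; 13021 × 0.282 = 3672 → 5587
10–19: 6180 × 0.964 = 5958
20–29: 6520 × 0.951 = 6201
30–39: 9526 × 0.958 = 9126
40+: 13021 × 0.944 + 24831 × 0.554 = 12292 + 13756 = 26048
Net migration: 0–9 − 140 → 5447; 10–19 + 210 → 6168; 20–29 + 250 → 6451; 30–39 + 300 → 9426; 40+ + 300 → 26348
End of period: [5447, 6168, 6451, 9426, 26348]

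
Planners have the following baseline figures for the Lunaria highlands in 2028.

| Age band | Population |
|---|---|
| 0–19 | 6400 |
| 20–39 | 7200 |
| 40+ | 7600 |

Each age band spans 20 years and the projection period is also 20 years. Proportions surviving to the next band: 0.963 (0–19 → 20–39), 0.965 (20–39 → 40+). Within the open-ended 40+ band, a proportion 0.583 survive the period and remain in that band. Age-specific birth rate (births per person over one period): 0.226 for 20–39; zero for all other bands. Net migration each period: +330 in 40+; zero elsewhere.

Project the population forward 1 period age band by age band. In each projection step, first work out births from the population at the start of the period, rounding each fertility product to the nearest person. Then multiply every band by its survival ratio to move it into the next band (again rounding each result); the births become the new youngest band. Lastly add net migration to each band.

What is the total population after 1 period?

19499

Period 1:
Births: 7200 * 0.226 = 1627
20–39: 6400 * 0.963 = 6163
40+: 7200 * 0.965 + 7600 * 0.583 = 6948 + 4431 = 11379
Net migration: 40+ + 330 → 11709
Population now: 0–19=1627, 20–39=6163, 40+=11709
Total after period 1: 1627 + 6163 + 11709 = 19499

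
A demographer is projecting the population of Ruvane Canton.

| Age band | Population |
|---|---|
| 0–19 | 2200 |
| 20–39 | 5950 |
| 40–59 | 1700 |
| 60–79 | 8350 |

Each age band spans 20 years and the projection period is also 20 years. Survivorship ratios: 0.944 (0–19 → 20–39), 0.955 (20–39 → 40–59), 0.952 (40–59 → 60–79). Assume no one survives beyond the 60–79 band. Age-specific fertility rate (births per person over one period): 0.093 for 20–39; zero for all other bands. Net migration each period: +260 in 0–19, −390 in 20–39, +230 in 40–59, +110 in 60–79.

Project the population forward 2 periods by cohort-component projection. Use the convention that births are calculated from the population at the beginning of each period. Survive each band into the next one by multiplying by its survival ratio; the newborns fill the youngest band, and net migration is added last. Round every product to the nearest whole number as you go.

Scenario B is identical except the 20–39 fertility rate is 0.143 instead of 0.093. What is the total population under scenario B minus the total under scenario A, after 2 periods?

(Bands numbered youngest = 1 to oldest = 4.)
[period 1]
Births: 5950 × 0.093 = 553
Band 2: 2200 × 0.944 = 2077
Band 3: 5950 × 0.955 = 5682
Band 4: 1700 × 0.952 = 1618
Net migration: Band 1 + 260 → 813; Band 2 − 390 → 1687; Band 3 + 230 → 5912; Band 4 + 110 → 1728
Population now: 0–19=813, 20–39=1687, 40–59=5912, 60–79=1728
[period 2]
Births: 1687 × 0.093 = 157
Band 2: 813 × 0.944 = 767
Band 3: 1687 × 0.955 = 1611
Band 4: 5912 × 0.952 = 5628
Net migration: Band 1 + 260 → 417; Band 2 − 390 → 377; Band 3 + 230 → 1841; Band 4 + 110 → 5738
Population now: 0–19=417, 20–39=377, 40–59=1841, 60–79=5738
Scenario A total after 2 periods: 8373
Scenario B projection —
[period 1]
Births: 5950 × 0.143 = 851
Band 2: 2200 × 0.944 = 2077
Band 3: 5950 × 0.955 = 5682
Band 4: 1700 × 0.952 = 1618
Net migration: Band 1 + 260 → 1111; Band 2 − 390 → 1687; Band 3 + 230 → 5912; Band 4 + 110 → 1728
Population now: 0–19=1111, 20–39=1687, 40–59=5912, 60–79=1728
[period 2]
Births: 1687 × 0.143 = 241
Band 2: 1111 × 0.944 = 1049
Band 3: 1687 × 0.955 = 1611
Band 4: 5912 × 0.952 = 5628
Net migration: Band 1 + 260 → 501; Band 2 − 390 → 659; Band 3 + 230 → 1841; Band 4 + 110 → 5738
Population now: 0–19=501, 20–39=659, 40–59=1841, 60–79=5738
Scenario B total after 2 periods: 8739
Difference B − A = 8739 − 8373 = 366

366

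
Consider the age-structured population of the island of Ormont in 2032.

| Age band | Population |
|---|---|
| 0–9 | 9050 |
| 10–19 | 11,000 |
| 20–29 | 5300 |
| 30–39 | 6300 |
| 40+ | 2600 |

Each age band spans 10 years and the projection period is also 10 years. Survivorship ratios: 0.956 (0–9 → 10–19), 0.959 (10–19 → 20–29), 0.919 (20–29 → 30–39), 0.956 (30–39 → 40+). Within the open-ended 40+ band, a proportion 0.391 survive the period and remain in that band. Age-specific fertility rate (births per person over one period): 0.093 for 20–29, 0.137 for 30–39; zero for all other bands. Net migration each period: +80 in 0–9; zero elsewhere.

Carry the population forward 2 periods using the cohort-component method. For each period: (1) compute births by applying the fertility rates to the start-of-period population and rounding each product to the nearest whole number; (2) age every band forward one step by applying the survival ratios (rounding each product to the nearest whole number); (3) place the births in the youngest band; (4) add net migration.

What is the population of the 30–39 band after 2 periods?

9695

Period 1:
Births: 5300 × 0.093 = 493 ; 6300 × 0.137 = 863 → total 1356
10–19: 9050 × 0.956 = 8652
20–29: 11000 × 0.959 = 10549
30–39: 5300 × 0.919 = 4871
40+: 6300 × 0.956 + 2600 × 0.391 = 6023 + 1017 = 7040
Net migration: 0–9 + 80 → 1436
Population now: 0–9=1436, 10–19=8652, 20–29=10549, 30–39=4871, 40+=7040
Period 2:
Births: 10549 × 0.093 = 981 ; 4871 × 0.137 = 667 → total 1648
10–19: 1436 × 0.956 = 1373
20–29: 8652 × 0.959 = 8297
30–39: 10549 × 0.919 = 9695
40+: 4871 × 0.956 + 7040 × 0.391 = 4657 + 2753 = 7410
Net migration: 0–9 + 80 → 1728
Population now: 0–9=1728, 10–19=1373, 20–29=8297, 30–39=9695, 40+=7410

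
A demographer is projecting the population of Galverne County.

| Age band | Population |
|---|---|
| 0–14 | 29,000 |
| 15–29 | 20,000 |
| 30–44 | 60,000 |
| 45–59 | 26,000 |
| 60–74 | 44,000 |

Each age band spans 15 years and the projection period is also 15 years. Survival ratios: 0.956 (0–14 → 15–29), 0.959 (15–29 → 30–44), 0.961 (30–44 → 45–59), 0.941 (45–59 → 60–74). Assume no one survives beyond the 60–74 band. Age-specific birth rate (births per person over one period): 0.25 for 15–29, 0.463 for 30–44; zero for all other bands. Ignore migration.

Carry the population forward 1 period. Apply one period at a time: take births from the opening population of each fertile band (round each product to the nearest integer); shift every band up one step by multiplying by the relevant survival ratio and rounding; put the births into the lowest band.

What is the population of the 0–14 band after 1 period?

(Groups numbered youngest = 1 to oldest = 5.)
[period 1]
Births: 20000 * 0.25 = 5000 ; 60000 * 0.463 = 27780 ⇒ total 32780
Group 2: 29000 * 0.956 = 27724
Group 3: 20000 * 0.959 = 19180
Group 4: 60000 * 0.961 = 57660
Group 5: 26000 * 0.941 = 24466
Giving 32780 / 27724 / 19180 / 57660 / 24466.

32780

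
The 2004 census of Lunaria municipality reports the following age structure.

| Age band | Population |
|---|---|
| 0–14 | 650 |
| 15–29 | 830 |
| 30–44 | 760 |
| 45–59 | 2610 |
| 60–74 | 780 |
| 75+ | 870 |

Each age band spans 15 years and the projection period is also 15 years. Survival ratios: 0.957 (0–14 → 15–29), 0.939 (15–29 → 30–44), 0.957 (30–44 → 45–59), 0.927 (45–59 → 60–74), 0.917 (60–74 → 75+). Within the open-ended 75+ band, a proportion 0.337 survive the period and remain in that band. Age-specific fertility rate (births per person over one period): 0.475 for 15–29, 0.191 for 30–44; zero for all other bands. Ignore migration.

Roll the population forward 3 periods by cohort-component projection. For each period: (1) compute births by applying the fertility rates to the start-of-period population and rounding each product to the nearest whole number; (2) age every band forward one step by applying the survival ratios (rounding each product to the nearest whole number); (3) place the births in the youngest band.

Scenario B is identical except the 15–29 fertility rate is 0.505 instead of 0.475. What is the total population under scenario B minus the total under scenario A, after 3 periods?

68

— Period 1 —
Births: 830 * 0.475 = 394  |  760 * 0.191 = 145 — total 539
15–29: 650 * 0.957 = 622
30–44: 830 * 0.939 = 779
45–59: 760 * 0.957 = 727
60–74: 2610 * 0.927 = 2419
75+: 780 * 0.917 + 870 * 0.337 = 715 + 293 = 1008
Population now: 0–14=539, 15–29=622, 30–44=779, 45–59=727, 60–74=2419, 75+=1008
— Period 2 —
Births: 622 * 0.475 = 295  |  779 * 0.191 = 149 — total 444
15–29: 539 * 0.957 = 516
30–44: 622 * 0.939 = 584
45–59: 779 * 0.957 = 746
60–74: 727 * 0.927 = 674
75+: 2419 * 0.917 + 1008 * 0.337 = 2218 + 340 = 2558
Population now: 0–14=444, 15–29=516, 30–44=584, 45–59=746, 60–74=674, 75+=2558
— Period 3 —
Births: 516 * 0.475 = 245  |  584 * 0.191 = 112 — total 357
15–29: 444 * 0.957 = 425
30–44: 516 * 0.939 = 485
45–59: 584 * 0.957 = 559
60–74: 746 * 0.927 = 692
75+: 674 * 0.917 + 2558 * 0.337 = 618 + 862 = 1480
Population now: 0–14=357, 15–29=425, 30–44=485, 45–59=559, 60–74=692, 75+=1480
Scenario A total after 3 periods: 3998
Scenario B projection —
— Period 1 —
Births: 830 * 0.505 = 419  |  760 * 0.191 = 145 — total 564
15–29: 650 * 0.957 = 622
30–44: 830 * 0.939 = 779
45–59: 760 * 0.957 = 727
60–74: 2610 * 0.927 = 2419
75+: 780 * 0.917 + 870 * 0.337 = 715 + 293 = 1008
Population now: 0–14=564, 15–29=622, 30–44=779, 45–59=727, 60–74=2419, 75+=1008
— Period 2 —
Births: 622 * 0.505 = 314  |  779 * 0.191 = 149 — total 463
15–29: 564 * 0.957 = 540
30–44: 622 * 0.939 = 584
45–59: 779 * 0.957 = 746
60–74: 727 * 0.927 = 674
75+: 2419 * 0.917 + 1008 * 0.337 = 2218 + 340 = 2558
Population now: 0–14=463, 15–29=540, 30–44=584, 45–59=746, 60–74=674, 75+=2558
— Period 3 —
Births: 540 * 0.505 = 273  |  584 * 0.191 = 112 — total 385
15–29: 463 * 0.957 = 443
30–44: 540 * 0.939 = 507
45–59: 584 * 0.957 = 559
60–74: 746 * 0.927 = 692
75+: 674 * 0.917 + 2558 * 0.337 = 618 + 862 = 1480
Population now: 0–14=385, 15–29=443, 30–44=507, 45–59=559, 60–74=692, 75+=1480
Scenario B total after 3 periods: 4066
Difference B − A = 4066 − 3998 = 68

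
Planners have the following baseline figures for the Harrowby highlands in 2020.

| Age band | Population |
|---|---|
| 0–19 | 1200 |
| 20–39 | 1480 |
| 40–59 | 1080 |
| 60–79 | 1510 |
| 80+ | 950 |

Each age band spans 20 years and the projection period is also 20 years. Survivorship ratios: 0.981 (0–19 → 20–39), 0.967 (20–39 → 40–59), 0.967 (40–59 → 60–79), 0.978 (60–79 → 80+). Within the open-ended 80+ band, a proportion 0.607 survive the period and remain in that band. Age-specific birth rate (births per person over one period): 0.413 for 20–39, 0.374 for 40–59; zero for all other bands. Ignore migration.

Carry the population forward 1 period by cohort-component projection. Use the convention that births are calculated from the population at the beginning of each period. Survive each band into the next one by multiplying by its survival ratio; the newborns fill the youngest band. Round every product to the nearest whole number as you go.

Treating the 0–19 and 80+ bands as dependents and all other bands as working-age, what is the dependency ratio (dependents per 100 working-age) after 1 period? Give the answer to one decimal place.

Period 1.
Births: 1480 * 0.413 = 611 ; 1080 * 0.374 = 404 — total 1015
20–39: 1200 * 0.981 = 1177
40–59: 1480 * 0.967 = 1431
60–79: 1080 * 0.967 = 1044
80+: 1510 * 0.978 + 950 * 0.607 = 1477 + 577 = 2054
End of period: [1015, 1177, 1431, 1044, 2054]
Dependents (band 0–19 + band 80+) = 1015 + 2054 = 3069; working-age = 3652; ratio = 3069/3652 × 100 = 84.0

84.0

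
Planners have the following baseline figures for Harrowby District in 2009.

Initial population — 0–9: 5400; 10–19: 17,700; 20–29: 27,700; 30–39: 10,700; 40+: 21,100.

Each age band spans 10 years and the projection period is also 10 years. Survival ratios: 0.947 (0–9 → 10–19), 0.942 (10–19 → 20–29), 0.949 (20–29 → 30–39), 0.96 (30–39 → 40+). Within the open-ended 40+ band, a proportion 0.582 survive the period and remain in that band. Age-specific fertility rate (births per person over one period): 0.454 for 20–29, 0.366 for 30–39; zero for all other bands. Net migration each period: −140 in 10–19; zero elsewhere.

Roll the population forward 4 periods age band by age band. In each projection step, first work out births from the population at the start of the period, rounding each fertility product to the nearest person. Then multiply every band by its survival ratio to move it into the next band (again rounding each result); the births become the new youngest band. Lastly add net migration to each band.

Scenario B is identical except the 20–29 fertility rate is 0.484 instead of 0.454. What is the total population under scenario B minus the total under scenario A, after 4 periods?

— Period 1 —
Births: 27700 × 0.454 = 12576  |  10700 × 0.366 = 3916 → total 16492
10–19: 5400 × 0.947 = 5114
20–29: 17700 × 0.942 = 16673
30–39: 27700 × 0.949 = 26287
40+: 10700 × 0.96 + 21100 × 0.582 = 10272 + 12280 = 22552
Net migration: 10–19 − 140 → 4974
→ [16492, 4974, 16673, 26287, 22552]
— Period 2 —
Births: 16673 × 0.454 = 7570  |  26287 × 0.366 = 9621 → total 17191
10–19: 16492 × 0.947 = 15618
20–29: 4974 × 0.942 = 4686
30–39: 16673 × 0.949 = 15823
40+: 26287 × 0.96 + 22552 × 0.582 = 25236 + 13125 = 38361
Net migration: 10–19 − 140 → 15478
→ [17191, 15478, 4686, 15823, 38361]
— Period 3 —
Births: 4686 × 0.454 = 2127  |  15823 × 0.366 = 5791 → total 7918
10–19: 17191 × 0.947 = 16280
20–29: 15478 × 0.942 = 14580
30–39: 4686 × 0.949 = 4447
40+: 15823 × 0.96 + 38361 × 0.582 = 15190 + 22326 = 37516
Net migration: 10–19 − 140 → 16140
→ [7918, 16140, 14580, 4447, 37516]
— Period 4 —
Births: 14580 × 0.454 = 6619  |  4447 × 0.366 = 1628 → total 8247
10–19: 7918 × 0.947 = 7498
20–29: 16140 × 0.942 = 15204
30–39: 14580 × 0.949 = 13836
40+: 4447 × 0.96 + 37516 × 0.582 = 4269 + 21834 = 26103
Net migration: 10–19 − 140 → 7358
→ [8247, 7358, 15204, 13836, 26103]
Scenario A total after 4 periods: 70748
Scenario B projection —
— Period 1 —
Births: 27700 × 0.484 = 13407  |  10700 × 0.366 = 3916 → total 17323
10–19: 5400 × 0.947 = 5114
20–29: 17700 × 0.942 = 16673
30–39: 27700 × 0.949 = 26287
40+: 10700 × 0.96 + 21100 × 0.582 = 10272 + 12280 = 22552
Net migration: 10–19 − 140 → 4974
→ [17323, 4974, 16673, 26287, 22552]
— Period 2 —
Births: 16673 × 0.484 = 8070  |  26287 × 0.366 = 9621 → total 17691
10–19: 17323 × 0.947 = 16405
20–29: 4974 × 0.942 = 4686
30–39: 16673 × 0.949 = 15823
40+: 26287 × 0.96 + 22552 × 0.582 = 25236 + 13125 = 38361
Net migration: 10–19 − 140 → 16265
→ [17691, 16265, 4686, 15823, 38361]
— Period 3 —
Births: 4686 × 0.484 = 2268  |  15823 × 0.366 = 5791 → total 8059
10–19: 17691 × 0.947 = 16753
20–29: 16265 × 0.942 = 15322
30–39: 4686 × 0.949 = 4447
40+: 15823 × 0.96 + 38361 × 0.582 = 15190 + 22326 = 37516
Net migration: 10–19 − 140 → 16613
→ [8059, 16613, 15322, 4447, 37516]
— Period 4 —
Births: 15322 × 0.484 = 7416  |  4447 × 0.366 = 1628 → total 9044
10–19: 8059 × 0.947 = 7632
20–29: 16613 × 0.942 = 15649
30–39: 15322 × 0.949 = 14541
40+: 4447 × 0.96 + 37516 × 0.582 = 4269 + 21834 = 26103
Net migration: 10–19 − 140 → 7492
→ [9044, 7492, 15649, 14541, 26103]
Scenario B total after 4 periods: 72829
Difference B − A = 72829 − 70748 = 2081

2081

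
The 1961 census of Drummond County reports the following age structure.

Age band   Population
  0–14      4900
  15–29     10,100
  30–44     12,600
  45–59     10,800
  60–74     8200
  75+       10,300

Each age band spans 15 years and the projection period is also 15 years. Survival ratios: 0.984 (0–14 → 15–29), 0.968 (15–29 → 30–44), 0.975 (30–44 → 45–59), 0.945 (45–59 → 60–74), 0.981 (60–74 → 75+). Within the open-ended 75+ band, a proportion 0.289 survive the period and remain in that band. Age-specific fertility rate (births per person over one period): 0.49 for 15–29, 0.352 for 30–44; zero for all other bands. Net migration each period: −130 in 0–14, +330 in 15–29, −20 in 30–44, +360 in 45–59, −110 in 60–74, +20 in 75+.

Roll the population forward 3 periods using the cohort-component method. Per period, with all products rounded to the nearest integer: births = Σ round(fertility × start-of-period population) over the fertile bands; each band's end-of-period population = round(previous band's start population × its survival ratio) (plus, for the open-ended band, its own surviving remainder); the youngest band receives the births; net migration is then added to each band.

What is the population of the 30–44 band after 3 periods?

Period 1.
Births: 10100 × 0.49 = 4949, 12600 × 0.352 = 4435 → total 9384
15–29: 4900 × 0.984 = 4822
30–44: 10100 × 0.968 = 9777
45–59: 12600 × 0.975 = 12285
60–74: 10800 × 0.945 = 10206
75+: 8200 × 0.981 + 10300 × 0.289 = 8044 + 2977 = 11021
Net migration: 0–14 − 130 → 9254; 15–29 + 330 → 5152; 30–44 − 20 → 9757; 45–59 + 360 → 12645; 60–74 − 110 → 10096; 75+ + 20 → 11041
Giving 9254 / 5152 / 9757 / 12645 / 10096 / 11041.
Period 2.
Births: 5152 × 0.49 = 2524, 9757 × 0.352 = 3434 → total 5958
15–29: 9254 × 0.984 = 9106
30–44: 5152 × 0.968 = 4987
45–59: 9757 × 0.975 = 9513
60–74: 12645 × 0.945 = 11950
75+: 10096 × 0.981 + 11041 × 0.289 = 9904 + 3191 = 13095
Net migration: 0–14 − 130 → 5828; 15–29 + 330 → 9436; 30–44 − 20 → 4967; 45–59 + 360 → 9873; 60–74 − 110 → 11840; 75+ + 20 → 13115
Giving 5828 / 9436 / 4967 / 9873 / 11840 / 13115.
Period 3.
Births: 9436 × 0.49 = 4624, 4967 × 0.352 = 1748 → total 6372
15–29: 5828 × 0.984 = 5735
30–44: 9436 × 0.968 = 9134
45–59: 4967 × 0.975 = 4843
60–74: 9873 × 0.945 = 9330
75+: 11840 × 0.981 + 13115 × 0.289 = 11615 + 3790 = 15405
Net migration: 0–14 − 130 → 6242; 15–29 + 330 → 6065; 30–44 − 20 → 9114; 45–59 + 360 → 5203; 60–74 − 110 → 9220; 75+ + 20 → 15425
Giving 6242 / 6065 / 9114 / 5203 / 9220 / 15425.

9114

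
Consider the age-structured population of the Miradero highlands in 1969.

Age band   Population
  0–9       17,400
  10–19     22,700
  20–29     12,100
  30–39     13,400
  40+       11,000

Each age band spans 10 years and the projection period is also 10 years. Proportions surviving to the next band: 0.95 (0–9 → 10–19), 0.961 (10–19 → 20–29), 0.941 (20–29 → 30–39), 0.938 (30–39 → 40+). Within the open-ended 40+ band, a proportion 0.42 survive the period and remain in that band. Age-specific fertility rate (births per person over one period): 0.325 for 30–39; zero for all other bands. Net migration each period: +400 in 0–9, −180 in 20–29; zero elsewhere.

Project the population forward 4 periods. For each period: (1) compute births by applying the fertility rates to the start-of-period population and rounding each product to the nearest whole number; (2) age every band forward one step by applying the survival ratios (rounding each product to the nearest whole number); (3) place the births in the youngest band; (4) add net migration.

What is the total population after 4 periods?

After projecting period 1:
Births: 13400 * 0.325 = 4355
10–19: 17400 * 0.95 = 16530
20–29: 22700 * 0.961 = 21815
30–39: 12100 * 0.941 = 11386
40+: 13400 * 0.938 + 11000 * 0.42 = 12569 + 4620 = 17189
Net migration: 0–9 + 400 → 4755; 20–29 − 180 → 21635
Population now: 0–9=4755, 10–19=16530, 20–29=21635, 30–39=11386, 40+=17189
After projecting period 2:
Births: 11386 * 0.325 = 3700
10–19: 4755 * 0.95 = 4517
20–29: 16530 * 0.961 = 15885
30–39: 21635 * 0.941 = 20359
40+: 11386 * 0.938 + 17189 * 0.42 = 10680 + 7219 = 17899
Net migration: 0–9 + 400 → 4100; 20–29 − 180 → 15705
Population now: 0–9=4100, 10–19=4517, 20–29=15705, 30–39=20359, 40+=17899
After projecting period 3:
Births: 20359 * 0.325 = 6617
10–19: 4100 * 0.95 = 3895
20–29: 4517 * 0.961 = 4341
30–39: 15705 * 0.941 = 14778
40+: 20359 * 0.938 + 17899 * 0.42 = 19097 + 7518 = 26615
Net migration: 0–9 + 400 → 7017; 20–29 − 180 → 4161
Population now: 0–9=7017, 10–19=3895, 20–29=4161, 30–39=14778, 40+=26615
After projecting period 4:
Births: 14778 * 0.325 = 4803
10–19: 7017 * 0.95 = 6666
20–29: 3895 * 0.961 = 3743
30–39: 4161 * 0.941 = 3916
40+: 14778 * 0.938 + 26615 * 0.42 = 13862 + 11178 = 25040
Net migration: 0–9 + 400 → 5203; 20–29 − 180 → 3563
Population now: 0–9=5203, 10–19=6666, 20–29=3563, 30–39=3916, 40+=25040
Total after period 4: 5203 + 6666 + 3563 + 3916 + 25040 = 44388

44388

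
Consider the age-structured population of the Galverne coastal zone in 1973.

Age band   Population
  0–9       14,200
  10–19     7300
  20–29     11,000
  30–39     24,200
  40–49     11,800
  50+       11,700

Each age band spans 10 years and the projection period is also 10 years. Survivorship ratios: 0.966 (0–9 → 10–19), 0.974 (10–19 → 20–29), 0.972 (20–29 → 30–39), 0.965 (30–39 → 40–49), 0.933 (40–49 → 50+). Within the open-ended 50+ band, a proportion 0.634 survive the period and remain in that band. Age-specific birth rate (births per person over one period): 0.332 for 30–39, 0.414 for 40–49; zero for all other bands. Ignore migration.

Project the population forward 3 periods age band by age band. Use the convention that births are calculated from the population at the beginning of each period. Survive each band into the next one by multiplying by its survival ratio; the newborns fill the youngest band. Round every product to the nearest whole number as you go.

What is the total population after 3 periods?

81994

(Groups numbered youngest = 1 to oldest = 6.)
After projecting period 1:
Births: 24200 × 0.332 = 8034  |  11800 × 0.414 = 4885 → total 12919
Group 2: 14200 × 0.966 = 13717
Group 3: 7300 × 0.974 = 7110
Group 4: 11000 × 0.972 = 10692
Group 5: 24200 × 0.965 = 23353
Group 6: 11800 × 0.933 + 11700 × 0.634 = 11009 + 7418 = 18427
End of period: [12919, 13717, 7110, 10692, 23353, 18427]
After projecting period 2:
Births: 10692 × 0.332 = 3550  |  23353 × 0.414 = 9668 → total 13218
Group 2: 12919 × 0.966 = 12480
Group 3: 13717 × 0.974 = 13360
Group 4: 7110 × 0.972 = 6911
Group 5: 10692 × 0.965 = 10318
Group 6: 23353 × 0.933 + 18427 × 0.634 = 21788 + 11683 = 33471
End of period: [13218, 12480, 13360, 6911, 10318, 33471]
After projecting period 3:
Births: 6911 × 0.332 = 2294  |  10318 × 0.414 = 4272 → total 6566
Group 2: 13218 × 0.966 = 12769
Group 3: 12480 × 0.974 = 12156
Group 4: 13360 × 0.972 = 12986
Group 5: 6911 × 0.965 = 6669
Group 6: 10318 × 0.933 + 33471 × 0.634 = 9627 + 21221 = 30848
End of period: [6566, 12769, 12156, 12986, 6669, 30848]
Total after period 3: 6566 + 12769 + 12156 + 12986 + 6669 + 30848 = 81994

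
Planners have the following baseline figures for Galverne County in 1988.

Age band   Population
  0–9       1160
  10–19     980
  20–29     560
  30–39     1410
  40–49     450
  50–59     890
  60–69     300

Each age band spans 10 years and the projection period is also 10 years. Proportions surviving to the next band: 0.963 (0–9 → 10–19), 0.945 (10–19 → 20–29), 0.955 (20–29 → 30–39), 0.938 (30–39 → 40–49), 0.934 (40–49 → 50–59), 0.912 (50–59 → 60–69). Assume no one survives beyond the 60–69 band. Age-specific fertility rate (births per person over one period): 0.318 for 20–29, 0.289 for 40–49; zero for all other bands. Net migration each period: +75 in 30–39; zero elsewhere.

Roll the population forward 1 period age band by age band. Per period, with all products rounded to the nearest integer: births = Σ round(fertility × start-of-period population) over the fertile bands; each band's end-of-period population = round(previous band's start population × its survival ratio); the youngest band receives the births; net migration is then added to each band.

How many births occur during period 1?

Call the groups 1 to 7, youngest first.
After projecting period 1:
Births: 560 * 0.318 = 178  |  450 * 0.289 = 130 ⇒ total 308
Group 2: 1160 * 0.963 = 1117
Group 3: 980 * 0.945 = 926
Group 4: 560 * 0.955 = 535
Group 5: 1410 * 0.938 = 1323
Group 6: 450 * 0.934 = 420
Group 7: 890 * 0.912 = 812
Net migration: Group 4 + 75 → 610
→ [308, 1117, 926, 610, 1323, 420, 812]

308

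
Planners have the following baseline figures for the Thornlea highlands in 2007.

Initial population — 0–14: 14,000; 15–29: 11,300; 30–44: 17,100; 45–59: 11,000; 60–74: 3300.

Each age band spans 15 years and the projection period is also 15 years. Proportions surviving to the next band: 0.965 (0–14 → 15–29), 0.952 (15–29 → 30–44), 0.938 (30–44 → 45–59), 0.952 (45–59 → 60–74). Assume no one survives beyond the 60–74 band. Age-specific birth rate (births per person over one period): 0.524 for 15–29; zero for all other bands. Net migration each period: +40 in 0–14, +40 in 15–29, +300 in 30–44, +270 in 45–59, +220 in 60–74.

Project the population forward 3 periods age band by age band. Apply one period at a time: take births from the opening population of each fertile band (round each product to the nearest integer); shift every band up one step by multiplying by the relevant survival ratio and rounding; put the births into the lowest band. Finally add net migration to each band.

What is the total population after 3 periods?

Call the bands 1 to 5, youngest first.
Period 1:
Births: 11300 × 0.524 = 5921
Band 2: 14000 × 0.965 = 13510
Band 3: 11300 × 0.952 = 10758
Band 4: 17100 × 0.938 = 16040
Band 5: 11000 × 0.952 = 10472
Net migration: Band 1 + 40 → 5961; Band 2 + 40 → 13550; Band 3 + 300 → 11058; Band 4 + 270 → 16310; Band 5 + 220 → 10692
Population now: 0–14=5961, 15–29=13550, 30–44=11058, 45–59=16310, 60–74=10692
Period 2:
Births: 13550 × 0.524 = 7100
Band 2: 5961 × 0.965 = 5752
Band 3: 13550 × 0.952 = 12900
Band 4: 11058 × 0.938 = 10372
Band 5: 16310 × 0.952 = 15527
Net migration: Band 1 + 40 → 7140; Band 2 + 40 → 5792; Band 3 + 300 → 13200; Band 4 + 270 → 10642; Band 5 + 220 → 15747
Population now: 0–14=7140, 15–29=5792, 30–44=13200, 45–59=10642, 60–74=15747
Period 3:
Births: 5792 × 0.524 = 3035
Band 2: 7140 × 0.965 = 6890
Band 3: 5792 × 0.952 = 5514
Band 4: 13200 × 0.938 = 12382
Band 5: 10642 × 0.952 = 10131
Net migration: Band 1 + 40 → 3075; Band 2 + 40 → 6930; Band 3 + 300 → 5814; Band 4 + 270 → 12652; Band 5 + 220 → 10351
Population now: 0–14=3075, 15–29=6930, 30–44=5814, 45–59=12652, 60–74=10351
Total after period 3: 3075 + 6930 + 5814 + 12652 + 10351 = 38822

38822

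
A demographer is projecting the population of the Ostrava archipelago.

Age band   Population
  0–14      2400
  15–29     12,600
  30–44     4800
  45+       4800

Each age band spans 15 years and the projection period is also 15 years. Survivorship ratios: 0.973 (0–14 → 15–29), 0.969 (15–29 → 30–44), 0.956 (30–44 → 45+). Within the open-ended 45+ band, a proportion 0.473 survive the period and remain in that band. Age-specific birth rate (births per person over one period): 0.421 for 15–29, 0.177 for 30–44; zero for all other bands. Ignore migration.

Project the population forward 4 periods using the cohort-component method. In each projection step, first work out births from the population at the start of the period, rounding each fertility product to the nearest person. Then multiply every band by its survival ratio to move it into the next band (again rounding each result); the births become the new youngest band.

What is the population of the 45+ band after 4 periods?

Let group 1 be 0–14 through group 4 = 45+.
After projecting period 1:
Births: 12600 × 0.421 = 5305 ; 4800 × 0.177 = 850 ⇒ total 6155
Group 2: 2400 × 0.973 = 2335
Group 3: 12600 × 0.969 = 12209
Group 4: 4800 × 0.956 + 4800 × 0.473 = 4589 + 2270 = 6859
→ [6155, 2335, 12209, 6859]
After projecting period 2:
Births: 2335 × 0.421 = 983 ; 12209 × 0.177 = 2161 ⇒ total 3144
Group 2: 6155 × 0.973 = 5989
Group 3: 2335 × 0.969 = 2263
Group 4: 12209 × 0.956 + 6859 × 0.473 = 11672 + 3244 = 14916
→ [3144, 5989, 2263, 14916]
After projecting period 3:
Births: 5989 × 0.421 = 2521 ; 2263 × 0.177 = 401 ⇒ total 2922
Group 2: 3144 × 0.973 = 3059
Group 3: 5989 × 0.969 = 5803
Group 4: 2263 × 0.956 + 14916 × 0.473 = 2163 + 7055 = 9218
→ [2922, 3059, 5803, 9218]
After projecting period 4:
Births: 3059 × 0.421 = 1288 ; 5803 × 0.177 = 1027 ⇒ total 2315
Group 2: 2922 × 0.973 = 2843
Group 3: 3059 × 0.969 = 2964
Group 4: 5803 × 0.956 + 9218 × 0.473 = 5548 + 4360 = 9908
→ [2315, 2843, 2964, 9908]

9908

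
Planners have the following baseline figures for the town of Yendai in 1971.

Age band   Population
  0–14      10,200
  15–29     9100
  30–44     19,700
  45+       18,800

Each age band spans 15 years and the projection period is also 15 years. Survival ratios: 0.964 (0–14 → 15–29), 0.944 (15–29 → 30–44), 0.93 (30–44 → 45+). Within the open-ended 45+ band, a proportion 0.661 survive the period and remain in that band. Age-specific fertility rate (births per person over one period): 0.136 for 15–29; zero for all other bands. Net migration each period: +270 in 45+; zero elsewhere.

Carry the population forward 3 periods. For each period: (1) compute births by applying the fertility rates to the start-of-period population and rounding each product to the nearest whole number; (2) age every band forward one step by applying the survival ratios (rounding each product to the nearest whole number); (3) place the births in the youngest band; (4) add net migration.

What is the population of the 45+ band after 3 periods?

Call the bands 1 to 4, youngest first.
After projecting period 1:
Births: 9100 × 0.136 = 1238
Band 2: 10200 × 0.964 = 9833
Band 3: 9100 × 0.944 = 8590
Band 4: 19700 × 0.93 + 18800 × 0.661 = 18321 + 12427 = 30748
Net migration: Band 4 + 270 → 31018
End of period: [1238, 9833, 8590, 31018]
After projecting period 2:
Births: 9833 × 0.136 = 1337
Band 2: 1238 × 0.964 = 1193
Band 3: 9833 × 0.944 = 9282
Band 4: 8590 × 0.93 + 31018 × 0.661 = 7989 + 20503 = 28492
Net migration: Band 4 + 270 → 28762
End of period: [1337, 1193, 9282, 28762]
After projecting period 3:
Births: 1193 × 0.136 = 162
Band 2: 1337 × 0.964 = 1289
Band 3: 1193 × 0.944 = 1126
Band 4: 9282 × 0.93 + 28762 × 0.661 = 8632 + 19012 = 27644
Net migration: Band 4 + 270 → 27914
End of period: [162, 1289, 1126, 27914]

27914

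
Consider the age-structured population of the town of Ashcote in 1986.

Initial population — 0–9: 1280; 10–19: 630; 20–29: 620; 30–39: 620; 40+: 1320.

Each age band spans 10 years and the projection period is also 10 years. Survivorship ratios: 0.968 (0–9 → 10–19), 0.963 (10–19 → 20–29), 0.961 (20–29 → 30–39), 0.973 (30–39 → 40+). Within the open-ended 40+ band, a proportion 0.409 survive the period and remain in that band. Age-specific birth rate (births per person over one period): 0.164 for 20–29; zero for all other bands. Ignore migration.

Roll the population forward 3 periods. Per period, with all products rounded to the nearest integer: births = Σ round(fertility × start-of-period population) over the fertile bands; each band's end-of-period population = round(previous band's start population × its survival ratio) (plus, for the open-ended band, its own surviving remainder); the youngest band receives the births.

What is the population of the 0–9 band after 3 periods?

196

Numbering the groups 1..5 from youngest to oldest:
Period 1:
Births: 620 * 0.164 = 102
Group 2: 1280 * 0.968 = 1239
Group 3: 630 * 0.963 = 607
Group 4: 620 * 0.961 = 596
Group 5: 620 * 0.973 + 1320 * 0.409 = 603 + 540 = 1143
Giving 102 / 1239 / 607 / 596 / 1143.
Period 2:
Births: 607 * 0.164 = 100
Group 2: 102 * 0.968 = 99
Group 3: 1239 * 0.963 = 1193
Group 4: 607 * 0.961 = 583
Group 5: 596 * 0.973 + 1143 * 0.409 = 580 + 467 = 1047
Giving 100 / 99 / 1193 / 583 / 1047.
Period 3:
Births: 1193 * 0.164 = 196
Group 2: 100 * 0.968 = 97
Group 3: 99 * 0.963 = 95
Group 4: 1193 * 0.961 = 1146
Group 5: 583 * 0.973 + 1047 * 0.409 = 567 + 428 = 995
Giving 196 / 97 / 95 / 1146 / 995.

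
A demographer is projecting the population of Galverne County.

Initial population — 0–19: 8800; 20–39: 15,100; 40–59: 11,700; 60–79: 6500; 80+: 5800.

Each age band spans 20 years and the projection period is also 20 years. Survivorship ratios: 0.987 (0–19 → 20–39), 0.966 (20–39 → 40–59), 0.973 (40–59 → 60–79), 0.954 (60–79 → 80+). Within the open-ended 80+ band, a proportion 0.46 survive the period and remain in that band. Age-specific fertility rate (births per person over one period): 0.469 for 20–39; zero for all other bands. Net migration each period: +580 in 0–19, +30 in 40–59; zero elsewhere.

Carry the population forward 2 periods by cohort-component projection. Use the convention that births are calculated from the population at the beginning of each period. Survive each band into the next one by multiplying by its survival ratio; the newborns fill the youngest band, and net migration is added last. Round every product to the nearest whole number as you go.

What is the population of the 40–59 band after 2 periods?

8421

Numbering the groups 1..5 from youngest to oldest:
— Period 1 —
Births: 15100 × 0.469 = 7082
Group 2: 8800 × 0.987 = 8686
Group 3: 15100 × 0.966 = 14587
Group 4: 11700 × 0.973 = 11384
Group 5: 6500 × 0.954 + 5800 × 0.46 = 6201 + 2668 = 8869
Net migration: Group 1 + 580 → 7662; Group 3 + 30 → 14617
→ [7662, 8686, 14617, 11384, 8869]
— Period 2 —
Births: 8686 × 0.469 = 4074
Group 2: 7662 × 0.987 = 7562
Group 3: 8686 × 0.966 = 8391
Group 4: 14617 × 0.973 = 14222
Group 5: 11384 × 0.954 + 8869 × 0.46 = 10860 + 4080 = 14940
Net migration: Group 1 + 580 → 4654; Group 3 + 30 → 8421
→ [4654, 7562, 8421, 14222, 14940]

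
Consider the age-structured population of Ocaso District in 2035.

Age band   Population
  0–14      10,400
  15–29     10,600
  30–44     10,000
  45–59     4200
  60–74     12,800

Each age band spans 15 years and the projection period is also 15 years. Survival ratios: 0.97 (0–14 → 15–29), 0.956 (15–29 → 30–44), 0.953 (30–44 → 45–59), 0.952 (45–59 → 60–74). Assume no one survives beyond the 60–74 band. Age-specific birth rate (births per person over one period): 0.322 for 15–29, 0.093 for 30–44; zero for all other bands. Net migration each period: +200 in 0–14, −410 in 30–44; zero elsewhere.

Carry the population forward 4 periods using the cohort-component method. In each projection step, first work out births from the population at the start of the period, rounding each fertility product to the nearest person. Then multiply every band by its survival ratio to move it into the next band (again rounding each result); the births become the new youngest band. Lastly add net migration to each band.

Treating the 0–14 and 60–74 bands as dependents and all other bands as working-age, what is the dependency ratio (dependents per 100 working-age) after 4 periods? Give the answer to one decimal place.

Call the groups 1 to 5, youngest first.
— Period 1 —
Births: 10600 × 0.322 = 3413 ; 10000 × 0.093 = 930 — total 4343
Group 2: 10400 × 0.97 = 10088
Group 3: 10600 × 0.956 = 10134
Group 4: 10000 × 0.953 = 9530
Group 5: 4200 × 0.952 = 3998
Net migration: Group 1 + 200 → 4543; Group 3 − 410 → 9724
End of period: [4543, 10088, 9724, 9530, 3998]
— Period 2 —
Births: 10088 × 0.322 = 3248 ; 9724 × 0.093 = 904 — total 4152
Group 2: 4543 × 0.97 = 4407
Group 3: 10088 × 0.956 = 9644
Group 4: 9724 × 0.953 = 9267
Group 5: 9530 × 0.952 = 9073
Net migration: Group 1 + 200 → 4352; Group 3 − 410 → 9234
End of period: [4352, 4407, 9234, 9267, 9073]
— Period 3 —
Births: 4407 × 0.322 = 1419 ; 9234 × 0.093 = 859 — total 2278
Group 2: 4352 × 0.97 = 4221
Group 3: 4407 × 0.956 = 4213
Group 4: 9234 × 0.953 = 8800
Group 5: 9267 × 0.952 = 8822
Net migration: Group 1 + 200 → 2478; Group 3 − 410 → 3803
End of period: [2478, 4221, 3803, 8800, 8822]
— Period 4 —
Births: 4221 × 0.322 = 1359 ; 3803 × 0.093 = 354 — total 1713
Group 2: 2478 × 0.97 = 2404
Group 3: 4221 × 0.956 = 4035
Group 4: 3803 × 0.953 = 3624
Group 5: 8800 × 0.952 = 8378
Net migration: Group 1 + 200 → 1913; Group 3 − 410 → 3625
End of period: [1913, 2404, 3625, 3624, 8378]
Dependents (band 0–14 + band 60–74) = 1913 + 8378 = 10291; working-age = 9653; ratio = 10291/9653 × 100 = 106.6

106.6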